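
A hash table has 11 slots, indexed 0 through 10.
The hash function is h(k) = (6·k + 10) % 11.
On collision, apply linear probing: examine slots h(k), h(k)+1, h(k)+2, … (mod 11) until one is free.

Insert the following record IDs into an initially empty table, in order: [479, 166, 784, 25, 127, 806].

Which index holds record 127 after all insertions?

3

479 hashes to 2; slot 2 is free -> place at 2.
166 hashes to 5; slot 5 is free -> place at 5.
784 hashes to 6; slot 6 is free -> place at 6.
25 hashes to 6; 6 taken -> place at 7.
127 hashes to 2; 2 taken -> place at 3.
806 hashes to 6; 6,7 taken -> place at 8.
Table: [—, —, 479, 127, —, 166, 784, 25, 806, —, —]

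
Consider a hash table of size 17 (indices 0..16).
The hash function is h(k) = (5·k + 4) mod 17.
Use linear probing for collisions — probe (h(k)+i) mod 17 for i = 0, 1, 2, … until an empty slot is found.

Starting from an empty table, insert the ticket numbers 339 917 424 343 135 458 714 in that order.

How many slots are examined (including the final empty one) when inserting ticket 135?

5

Insert 339: h=16, slot 16 empty → index 16.
Insert 917: h=16, slot 16 occupied → index 0.
Insert 424: h=16, slots 16,0 occupied → index 1.
Insert 343: h=2, slot 2 empty → index 2.
Insert 135: h=16, slots 16,0,1,2 occupied → index 3.
Insert 458: h=16, slots 16,0,1,2,3 occupied → index 4.
Insert 714: h=4, slot 4 occupied → index 5.
Table: [917, 424, 343, 135, 458, 714, _, _, _, _, _, _, _, _, _, _, 339]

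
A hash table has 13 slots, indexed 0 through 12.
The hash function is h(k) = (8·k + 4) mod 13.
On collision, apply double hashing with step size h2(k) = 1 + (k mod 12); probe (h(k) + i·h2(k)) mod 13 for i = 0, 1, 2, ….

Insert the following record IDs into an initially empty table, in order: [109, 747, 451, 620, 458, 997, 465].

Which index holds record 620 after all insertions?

109 hashes to 5; slot 5 is free → place at 5.
747 hashes to 0; slot 0 is free → place at 0.
451 hashes to 11; slot 11 is free → place at 11.
620 hashes to 11, h2=9; 11 taken → place at 7.
458 hashes to 2; slot 2 is free → place at 2.
997 hashes to 11, h2=2; 11,0,2 taken → place at 4.
465 hashes to 6; slot 6 is free → place at 6.
Table: [747, _, 458, _, 997, 109, 465, 620, _, _, _, 451, _]

7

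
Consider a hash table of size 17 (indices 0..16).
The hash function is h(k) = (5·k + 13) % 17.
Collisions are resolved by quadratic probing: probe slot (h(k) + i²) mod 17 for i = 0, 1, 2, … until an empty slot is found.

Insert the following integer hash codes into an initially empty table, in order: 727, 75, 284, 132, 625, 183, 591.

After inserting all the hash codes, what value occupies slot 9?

183

727 hashes to 10; slot 10 is free -> place at 10.
75 hashes to 14; slot 14 is free -> place at 14.
284 hashes to 5; slot 5 is free -> place at 5.
132 hashes to 10; 10 taken -> place at 11.
625 hashes to 10; 10,11,14 taken -> place at 2.
183 hashes to 10; 10,11,14,2 taken -> place at 9.
591 hashes to 10; 10,11,14,2,9 taken -> place at 1.
Table: [., 591, 625, ., ., 284, ., ., ., 183, 727, 132, ., ., 75, ., .]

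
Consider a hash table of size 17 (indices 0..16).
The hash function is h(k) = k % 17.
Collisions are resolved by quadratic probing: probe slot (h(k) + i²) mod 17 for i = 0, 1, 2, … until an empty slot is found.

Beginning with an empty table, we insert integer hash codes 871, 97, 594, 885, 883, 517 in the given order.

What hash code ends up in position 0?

883

871: h=4 => slot 4
97: h=12 => slot 12
594: h=16 => slot 16
885: h=1 => slot 1
883: h=16, probe 16,0 => slot 0
517: h=7 => slot 7
Table: [883, 885, -, -, 871, -, -, 517, -, -, -, -, 97, -, -, -, 594]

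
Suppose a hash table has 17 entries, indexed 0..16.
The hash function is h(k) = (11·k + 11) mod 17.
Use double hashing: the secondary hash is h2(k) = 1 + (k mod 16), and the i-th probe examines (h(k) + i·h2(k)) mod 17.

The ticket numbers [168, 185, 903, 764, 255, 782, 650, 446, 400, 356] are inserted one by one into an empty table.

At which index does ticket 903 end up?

168: h=6 -> slot 6
185: h=6, h2=10, probe 6,16 -> slot 16
903: h=16, h2=8, probe 16,7 -> slot 7
764: h=0 -> slot 0
255: h=11 -> slot 11
782: h=11, h2=15, probe 11,9 -> slot 9
650: h=4 -> slot 4
446: h=4, h2=15, probe 4,2 -> slot 2
400: h=8 -> slot 8
356: h=0, h2=5, probe 0,5 -> slot 5
Table: [764, ∅, 446, ∅, 650, 356, 168, 903, 400, 782, ∅, 255, ∅, ∅, ∅, ∅, 185]

7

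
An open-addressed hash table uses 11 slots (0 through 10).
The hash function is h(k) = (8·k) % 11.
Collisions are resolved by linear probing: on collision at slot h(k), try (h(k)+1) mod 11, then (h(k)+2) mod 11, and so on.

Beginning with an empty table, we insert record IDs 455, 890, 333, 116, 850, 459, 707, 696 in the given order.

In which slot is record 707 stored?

Insert 455: h=10, slot 10 empty → index 10.
Insert 890: h=3, slot 3 empty → index 3.
Insert 333: h=2, slot 2 empty → index 2.
Insert 116: h=4, slot 4 empty → index 4.
Insert 850: h=2, slots 2,3,4 occupied → index 5.
Insert 459: h=9, slot 9 empty → index 9.
Insert 707: h=2, slots 2,3,4,5 occupied → index 6.
Insert 696: h=2, slots 2,3,4,5,6 occupied → index 7.
Table: [-, -, 333, 890, 116, 850, 707, 696, -, 459, 455]

6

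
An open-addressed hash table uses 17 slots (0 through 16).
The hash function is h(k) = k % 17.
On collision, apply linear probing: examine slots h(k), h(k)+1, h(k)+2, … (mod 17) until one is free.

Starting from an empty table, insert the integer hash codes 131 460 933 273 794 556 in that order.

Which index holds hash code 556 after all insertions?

131 hashes to 12; slot 12 is free -> place at 12.
460 hashes to 1; slot 1 is free -> place at 1.
933 hashes to 15; slot 15 is free -> place at 15.
273 hashes to 1; 1 taken -> place at 2.
794 hashes to 12; 12 taken -> place at 13.
556 hashes to 12; 12,13 taken -> place at 14.
Table: [_, 460, 273, _, _, _, _, _, _, _, _, _, 131, 794, 556, 933, _]

14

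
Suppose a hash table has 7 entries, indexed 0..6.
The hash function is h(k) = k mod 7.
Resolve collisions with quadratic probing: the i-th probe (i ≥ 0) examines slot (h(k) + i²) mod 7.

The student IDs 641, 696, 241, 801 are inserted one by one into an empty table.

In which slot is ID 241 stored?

641: h=4 => slot 4
696: h=3 => slot 3
241: h=3, probe 3,4,0 => slot 0
801: h=3, probe 3,4,0,5 => slot 5
Table: [241, _, _, 696, 641, 801, _]

0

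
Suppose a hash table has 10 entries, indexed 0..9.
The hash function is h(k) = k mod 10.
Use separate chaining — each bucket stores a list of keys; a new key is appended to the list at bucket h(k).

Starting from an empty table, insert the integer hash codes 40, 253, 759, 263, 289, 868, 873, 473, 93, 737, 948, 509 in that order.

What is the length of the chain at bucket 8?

40 -> bucket 0
253 -> bucket 3
759 -> bucket 9
263 -> bucket 3 (collision)
289 -> bucket 9 (collision)
868 -> bucket 8
873 -> bucket 3 (collision)
473 -> bucket 3 (collision)
93 -> bucket 3 (collision)
737 -> bucket 7
948 -> bucket 8 (collision)
509 -> bucket 9 (collision)
Final buckets:
0: 40
1: _
2: _
3: 253 -> 263 -> 873 -> 473 -> 93
4: _
5: _
6: _
7: 737
8: 868 -> 948
9: 759 -> 289 -> 509

2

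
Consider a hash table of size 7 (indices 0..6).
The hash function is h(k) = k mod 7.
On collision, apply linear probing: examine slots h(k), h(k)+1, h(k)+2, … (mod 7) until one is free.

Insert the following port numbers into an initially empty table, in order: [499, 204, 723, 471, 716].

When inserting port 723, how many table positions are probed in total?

2

Insert 499: h=2, slot 2 empty -> index 2.
Insert 204: h=1, slot 1 empty -> index 1.
Insert 723: h=2, slot 2 occupied -> index 3.
Insert 471: h=2, slots 2,3 occupied -> index 4.
Insert 716: h=2, slots 2,3,4 occupied -> index 5.
Table: [., 204, 499, 723, 471, 716, .]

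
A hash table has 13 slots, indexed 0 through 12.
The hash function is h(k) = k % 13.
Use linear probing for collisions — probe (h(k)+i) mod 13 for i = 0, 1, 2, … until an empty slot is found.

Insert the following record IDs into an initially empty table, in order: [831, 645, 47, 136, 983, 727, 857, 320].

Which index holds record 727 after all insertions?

0

831 hashes to 12; slot 12 is free → place at 12.
645 hashes to 8; slot 8 is free → place at 8.
47 hashes to 8; 8 taken → place at 9.
136 hashes to 6; slot 6 is free → place at 6.
983 hashes to 8; 8,9 taken → place at 10.
727 hashes to 12; 12 taken → place at 0.
857 hashes to 12; 12,0 taken → place at 1.
320 hashes to 8; 8,9,10 taken → place at 11.
Table: [727, 857, -, -, -, -, 136, -, 645, 47, 983, 320, 831]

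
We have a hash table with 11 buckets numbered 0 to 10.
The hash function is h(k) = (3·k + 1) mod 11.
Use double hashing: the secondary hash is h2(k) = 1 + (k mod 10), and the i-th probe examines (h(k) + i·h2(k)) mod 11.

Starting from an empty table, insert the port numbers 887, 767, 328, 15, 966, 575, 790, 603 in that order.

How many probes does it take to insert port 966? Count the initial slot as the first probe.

3

887: h=0 → slot 0
767: h=3 → slot 3
328: h=6 → slot 6
15: h=2 → slot 2
966: h=6, h2=7, probe 6,2,9 → slot 9
575: h=10 → slot 10
790: h=6, h2=1, probe 6,7 → slot 7
603: h=6, h2=4, probe 6,10,3,7,0,4 → slot 4
Table: [887, ., 15, 767, 603, ., 328, 790, ., 966, 575]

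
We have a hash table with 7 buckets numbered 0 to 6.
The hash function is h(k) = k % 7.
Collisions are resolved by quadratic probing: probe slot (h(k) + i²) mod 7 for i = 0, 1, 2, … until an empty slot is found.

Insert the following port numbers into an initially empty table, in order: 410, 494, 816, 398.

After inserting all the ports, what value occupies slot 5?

410 hashes to 4; slot 4 is free → place at 4.
494 hashes to 4; 4 taken → place at 5.
816 hashes to 4; 4,5 taken → place at 1.
398 hashes to 6; slot 6 is free → place at 6.
Table: [∅, 816, ∅, ∅, 410, 494, 398]

494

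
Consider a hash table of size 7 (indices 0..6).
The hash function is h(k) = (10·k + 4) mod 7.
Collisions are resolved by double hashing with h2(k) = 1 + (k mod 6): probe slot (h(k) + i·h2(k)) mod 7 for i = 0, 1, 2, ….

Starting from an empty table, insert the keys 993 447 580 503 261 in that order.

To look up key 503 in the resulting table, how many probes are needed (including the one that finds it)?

993 hashes to 1; slot 1 is free => place at 1.
447 hashes to 1, h2=4; 1 taken => place at 5.
580 hashes to 1, h2=5; 1 taken => place at 6.
503 hashes to 1, h2=6; 1 taken => place at 0.
261 hashes to 3; slot 3 is free => place at 3.
Table: [503, 993, ∅, 261, ∅, 447, 580]
Lookup 503: h=1, h2=6, probe 1,0 → found at 0.

2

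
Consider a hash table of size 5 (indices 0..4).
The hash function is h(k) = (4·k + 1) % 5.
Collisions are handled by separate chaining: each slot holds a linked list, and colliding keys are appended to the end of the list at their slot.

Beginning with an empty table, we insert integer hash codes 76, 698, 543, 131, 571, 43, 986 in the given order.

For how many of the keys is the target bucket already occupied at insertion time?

5

Insert 76: h=0, bucket 0 empty → new chain.
Insert 698: h=3, bucket 3 empty → new chain.
Insert 543: h=3, bucket 3 nonempty → append to chain.
Insert 131: h=0, bucket 0 nonempty → append to chain.
Insert 571: h=0, bucket 0 nonempty → append to chain.
Insert 43: h=3, bucket 3 nonempty → append to chain.
Insert 986: h=0, bucket 0 nonempty → append to chain.
Final buckets:
0: 76 -> 131 -> 571 -> 986
1: ∅
2: ∅
3: 698 -> 543 -> 43
4: ∅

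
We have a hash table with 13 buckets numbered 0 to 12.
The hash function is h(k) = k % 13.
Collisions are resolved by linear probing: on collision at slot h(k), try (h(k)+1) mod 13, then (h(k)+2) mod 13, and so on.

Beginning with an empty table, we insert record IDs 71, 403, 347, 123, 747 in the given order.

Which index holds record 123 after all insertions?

7

Insert 71: h=6, slot 6 empty => index 6.
Insert 403: h=0, slot 0 empty => index 0.
Insert 347: h=9, slot 9 empty => index 9.
Insert 123: h=6, slot 6 occupied => index 7.
Insert 747: h=6, slots 6,7 occupied => index 8.
Table: [403, —, —, —, —, —, 71, 123, 747, 347, —, —, —]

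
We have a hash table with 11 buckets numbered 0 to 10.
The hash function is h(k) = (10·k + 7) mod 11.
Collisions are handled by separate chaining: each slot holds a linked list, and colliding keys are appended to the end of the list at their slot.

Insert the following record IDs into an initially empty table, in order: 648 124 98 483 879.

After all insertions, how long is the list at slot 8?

Insert 648: h=8, bucket 8 empty → new chain.
Insert 124: h=4, bucket 4 empty → new chain.
Insert 98: h=8, bucket 8 nonempty → append to chain.
Insert 483: h=8, bucket 8 nonempty → append to chain.
Insert 879: h=8, bucket 8 nonempty → append to chain.
Final buckets:
0: .
1: .
2: .
3: .
4: 124
5: .
6: .
7: .
8: 648 -> 98 -> 483 -> 879
9: .
10: .

4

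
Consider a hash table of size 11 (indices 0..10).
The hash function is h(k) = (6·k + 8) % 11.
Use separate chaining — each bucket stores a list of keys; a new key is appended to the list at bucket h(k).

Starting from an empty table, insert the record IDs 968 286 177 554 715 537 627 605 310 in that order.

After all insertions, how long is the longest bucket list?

968 → bucket 8
286 → bucket 8 (collision)
177 → bucket 3
554 → bucket 10
715 → bucket 8 (collision)
537 → bucket 7
627 → bucket 8 (collision)
605 → bucket 8 (collision)
310 → bucket 9
Final buckets:
0: .
1: .
2: .
3: 177
4: .
5: .
6: .
7: 537
8: 968 -> 286 -> 715 -> 627 -> 605
9: 310
10: 554

5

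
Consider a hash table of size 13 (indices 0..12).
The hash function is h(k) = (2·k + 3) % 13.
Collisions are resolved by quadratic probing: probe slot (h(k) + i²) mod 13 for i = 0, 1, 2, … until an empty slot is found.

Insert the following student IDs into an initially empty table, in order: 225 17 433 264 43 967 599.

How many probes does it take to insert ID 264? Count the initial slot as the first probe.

Insert 225: h=11, slot 11 empty → index 11.
Insert 17: h=11, slot 11 occupied → index 12.
Insert 433: h=11, slots 11,12 occupied → index 2.
Insert 264: h=11, slots 11,12,2 occupied → index 7.
Insert 43: h=11, slots 11,12,2,7 occupied → index 1.
Insert 967: h=0, slot 0 empty → index 0.
Insert 599: h=5, slot 5 empty → index 5.
Table: [967, 43, 433, -, -, 599, -, 264, -, -, -, 225, 17]

4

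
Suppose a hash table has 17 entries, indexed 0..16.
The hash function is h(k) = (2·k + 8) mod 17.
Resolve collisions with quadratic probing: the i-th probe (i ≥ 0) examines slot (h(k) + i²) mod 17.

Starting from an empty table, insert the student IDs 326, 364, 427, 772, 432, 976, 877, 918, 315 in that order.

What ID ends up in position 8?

Insert 326: h=14, slot 14 empty → index 14.
Insert 364: h=5, slot 5 empty → index 5.
Insert 427: h=12, slot 12 empty → index 12.
Insert 772: h=5, slot 5 occupied → index 6.
Insert 432: h=5, slots 5,6 occupied → index 9.
Insert 976: h=5, slots 5,6,9,14 occupied → index 4.
Insert 877: h=11, slot 11 empty → index 11.
Insert 918: h=8, slot 8 empty → index 8.
Insert 315: h=9, slot 9 occupied → index 10.
Table: [_, _, _, _, 976, 364, 772, _, 918, 432, 315, 877, 427, _, 326, _, _]

918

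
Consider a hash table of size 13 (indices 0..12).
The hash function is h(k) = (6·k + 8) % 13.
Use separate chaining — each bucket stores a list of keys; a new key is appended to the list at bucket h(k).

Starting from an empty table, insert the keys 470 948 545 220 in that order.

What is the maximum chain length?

470 → bucket 7
948 → bucket 2
545 → bucket 2 (collision)
220 → bucket 2 (collision)
Final buckets:
0: —
1: —
2: 948 -> 545 -> 220
3: —
4: —
5: —
6: —
7: 470
8: —
9: —
10: —
11: —
12: —

3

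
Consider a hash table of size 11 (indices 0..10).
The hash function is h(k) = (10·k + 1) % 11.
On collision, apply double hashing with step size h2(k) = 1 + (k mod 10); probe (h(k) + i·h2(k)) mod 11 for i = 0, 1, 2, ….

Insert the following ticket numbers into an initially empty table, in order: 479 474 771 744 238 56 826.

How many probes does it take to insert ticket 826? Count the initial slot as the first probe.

Insert 479: h=6, slot 6 empty → index 6.
Insert 474: h=0, slot 0 empty → index 0.
Insert 771: h=0, h2=2, slot 0 occupied → index 2.
Insert 744: h=5, slot 5 empty → index 5.
Insert 238: h=5, h2=9, slot 5 occupied → index 3.
Insert 56: h=0, h2=7, slot 0 occupied → index 7.
Insert 826: h=0, h2=7, slots 0,7,3 occupied → index 10.
Table: [474, ∅, 771, 238, ∅, 744, 479, 56, ∅, ∅, 826]

4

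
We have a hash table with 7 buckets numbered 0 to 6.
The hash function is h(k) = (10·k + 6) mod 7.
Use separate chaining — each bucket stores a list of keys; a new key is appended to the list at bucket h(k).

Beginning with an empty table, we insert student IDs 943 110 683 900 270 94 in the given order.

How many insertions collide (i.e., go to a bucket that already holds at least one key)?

3

Insert 943: h=0, bucket 0 empty -> new chain.
Insert 110: h=0, bucket 0 nonempty -> append to chain.
Insert 683: h=4, bucket 4 empty -> new chain.
Insert 900: h=4, bucket 4 nonempty -> append to chain.
Insert 270: h=4, bucket 4 nonempty -> append to chain.
Insert 94: h=1, bucket 1 empty -> new chain.
Final buckets:
0: 943 -> 110
1: 94
2: —
3: —
4: 683 -> 900 -> 270
5: —
6: —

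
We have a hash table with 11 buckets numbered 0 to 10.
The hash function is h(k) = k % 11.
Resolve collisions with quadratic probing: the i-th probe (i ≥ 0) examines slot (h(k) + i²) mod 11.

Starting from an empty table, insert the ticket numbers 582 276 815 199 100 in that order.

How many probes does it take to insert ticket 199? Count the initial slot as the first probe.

582 hashes to 10; slot 10 is free → place at 10.
276 hashes to 1; slot 1 is free → place at 1.
815 hashes to 1; 1 taken → place at 2.
199 hashes to 1; 1,2 taken → place at 5.
100 hashes to 1; 1,2,5,10 taken → place at 6.
Table: [-, 276, 815, -, -, 199, 100, -, -, -, 582]

3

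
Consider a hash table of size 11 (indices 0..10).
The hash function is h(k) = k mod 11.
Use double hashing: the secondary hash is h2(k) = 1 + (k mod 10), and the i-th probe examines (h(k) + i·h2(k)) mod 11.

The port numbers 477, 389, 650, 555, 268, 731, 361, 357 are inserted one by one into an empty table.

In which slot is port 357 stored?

10

477 hashes to 4; slot 4 is free -> place at 4.
389 hashes to 4, h2=10; 4 taken -> place at 3.
650 hashes to 1; slot 1 is free -> place at 1.
555 hashes to 5; slot 5 is free -> place at 5.
268 hashes to 4, h2=9; 4 taken -> place at 2.
731 hashes to 5, h2=2; 5 taken -> place at 7.
361 hashes to 9; slot 9 is free -> place at 9.
357 hashes to 5, h2=8; 5,2 taken -> place at 10.
Table: [∅, 650, 268, 389, 477, 555, ∅, 731, ∅, 361, 357]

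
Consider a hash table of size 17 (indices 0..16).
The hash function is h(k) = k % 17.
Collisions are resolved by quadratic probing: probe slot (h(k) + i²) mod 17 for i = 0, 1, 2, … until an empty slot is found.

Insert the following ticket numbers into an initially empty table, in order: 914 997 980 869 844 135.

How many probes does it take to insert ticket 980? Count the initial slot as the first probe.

2

914: h=13 => slot 13
997: h=11 => slot 11
980: h=11, probe 11,12 => slot 12
869: h=2 => slot 2
844: h=11, probe 11,12,15 => slot 15
135: h=16 => slot 16
Table: [., ., 869, ., ., ., ., ., ., ., ., 997, 980, 914, ., 844, 135]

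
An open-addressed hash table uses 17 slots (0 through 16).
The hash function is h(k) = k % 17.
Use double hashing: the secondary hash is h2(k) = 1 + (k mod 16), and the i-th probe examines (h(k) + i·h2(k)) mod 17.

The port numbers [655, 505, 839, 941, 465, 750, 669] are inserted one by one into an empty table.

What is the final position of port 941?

3

Insert 655: h=9, slot 9 empty -> index 9.
Insert 505: h=12, slot 12 empty -> index 12.
Insert 839: h=6, slot 6 empty -> index 6.
Insert 941: h=6, h2=14, slot 6 occupied -> index 3.
Insert 465: h=6, h2=2, slot 6 occupied -> index 8.
Insert 750: h=2, slot 2 empty -> index 2.
Insert 669: h=6, h2=14, slots 6,3 occupied -> index 0.
Table: [669, _, 750, 941, _, _, 839, _, 465, 655, _, _, 505, _, _, _, _]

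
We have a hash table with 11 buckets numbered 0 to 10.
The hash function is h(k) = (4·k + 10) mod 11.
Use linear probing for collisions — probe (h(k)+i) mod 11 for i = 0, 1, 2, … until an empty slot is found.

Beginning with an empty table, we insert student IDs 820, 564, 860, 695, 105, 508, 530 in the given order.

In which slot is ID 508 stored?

820 hashes to 1; slot 1 is free => place at 1.
564 hashes to 0; slot 0 is free => place at 0.
860 hashes to 7; slot 7 is free => place at 7.
695 hashes to 7; 7 taken => place at 8.
105 hashes to 1; 1 taken => place at 2.
508 hashes to 7; 7,8 taken => place at 9.
530 hashes to 7; 7,8,9 taken => place at 10.
Table: [564, 820, 105, —, —, —, —, 860, 695, 508, 530]

9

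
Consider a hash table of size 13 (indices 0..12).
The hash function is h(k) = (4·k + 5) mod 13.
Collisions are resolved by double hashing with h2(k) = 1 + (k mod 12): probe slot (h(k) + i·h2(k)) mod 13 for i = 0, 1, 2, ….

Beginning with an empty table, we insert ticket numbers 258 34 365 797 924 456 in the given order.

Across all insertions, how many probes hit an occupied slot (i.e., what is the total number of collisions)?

7

258 hashes to 10; slot 10 is free => place at 10.
34 hashes to 11; slot 11 is free => place at 11.
365 hashes to 9; slot 9 is free => place at 9.
797 hashes to 8; slot 8 is free => place at 8.
924 hashes to 9, h2=1; 9,10,11 taken => place at 12.
456 hashes to 9, h2=1; 9,10,11,12 taken => place at 0.
Table: [456, -, -, -, -, -, -, -, 797, 365, 258, 34, 924]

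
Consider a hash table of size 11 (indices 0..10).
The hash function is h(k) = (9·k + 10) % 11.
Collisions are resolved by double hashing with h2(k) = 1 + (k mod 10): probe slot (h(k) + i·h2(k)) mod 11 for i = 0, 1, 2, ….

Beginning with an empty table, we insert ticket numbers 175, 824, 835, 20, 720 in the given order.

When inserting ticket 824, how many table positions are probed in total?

Insert 175: h=1, slot 1 empty -> index 1.
Insert 824: h=1, h2=5, slot 1 occupied -> index 6.
Insert 835: h=1, h2=6, slot 1 occupied -> index 7.
Insert 20: h=3, slot 3 empty -> index 3.
Insert 720: h=0, slot 0 empty -> index 0.
Table: [720, 175, ., 20, ., ., 824, 835, ., ., .]

2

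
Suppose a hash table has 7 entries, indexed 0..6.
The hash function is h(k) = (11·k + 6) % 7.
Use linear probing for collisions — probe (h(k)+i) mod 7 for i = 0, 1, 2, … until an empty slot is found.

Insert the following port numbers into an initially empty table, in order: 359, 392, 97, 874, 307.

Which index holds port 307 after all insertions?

359: h=0 -> slot 0
392: h=6 -> slot 6
97: h=2 -> slot 2
874: h=2, probe 2,3 -> slot 3
307: h=2, probe 2,3,4 -> slot 4
Table: [359, -, 97, 874, 307, -, 392]

4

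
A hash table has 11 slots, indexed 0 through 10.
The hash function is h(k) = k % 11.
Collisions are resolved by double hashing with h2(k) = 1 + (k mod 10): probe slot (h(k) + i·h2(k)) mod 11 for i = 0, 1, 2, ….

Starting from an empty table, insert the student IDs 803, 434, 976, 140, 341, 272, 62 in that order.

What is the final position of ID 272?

Insert 803: h=0, slot 0 empty => index 0.
Insert 434: h=5, slot 5 empty => index 5.
Insert 976: h=8, slot 8 empty => index 8.
Insert 140: h=8, h2=1, slot 8 occupied => index 9.
Insert 341: h=0, h2=2, slot 0 occupied => index 2.
Insert 272: h=8, h2=3, slots 8,0 occupied => index 3.
Insert 62: h=7, slot 7 empty => index 7.
Table: [803, _, 341, 272, _, 434, _, 62, 976, 140, _]

3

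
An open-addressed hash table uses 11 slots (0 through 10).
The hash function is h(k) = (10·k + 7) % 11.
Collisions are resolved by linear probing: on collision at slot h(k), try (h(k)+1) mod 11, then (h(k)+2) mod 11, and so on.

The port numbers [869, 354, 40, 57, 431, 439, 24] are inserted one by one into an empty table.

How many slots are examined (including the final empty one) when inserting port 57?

2

869 hashes to 7; slot 7 is free → place at 7.
354 hashes to 5; slot 5 is free → place at 5.
40 hashes to 0; slot 0 is free → place at 0.
57 hashes to 5; 5 taken → place at 6.
431 hashes to 5; 5,6,7 taken → place at 8.
439 hashes to 8; 8 taken → place at 9.
24 hashes to 5; 5,6,7,8,9 taken → place at 10.
Table: [40, ., ., ., ., 354, 57, 869, 431, 439, 24]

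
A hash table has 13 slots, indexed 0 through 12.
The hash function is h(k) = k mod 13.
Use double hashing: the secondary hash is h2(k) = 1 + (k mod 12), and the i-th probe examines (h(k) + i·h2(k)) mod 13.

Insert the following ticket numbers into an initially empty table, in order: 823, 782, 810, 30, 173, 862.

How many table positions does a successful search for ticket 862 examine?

823 hashes to 4; slot 4 is free -> place at 4.
782 hashes to 2; slot 2 is free -> place at 2.
810 hashes to 4, h2=7; 4 taken -> place at 11.
30 hashes to 4, h2=7; 4,11 taken -> place at 5.
173 hashes to 4, h2=6; 4 taken -> place at 10.
862 hashes to 4, h2=11; 4,2 taken -> place at 0.
Table: [862, _, 782, _, 823, 30, _, _, _, _, 173, 810, _]
Lookup 862: h=4, h2=11, probe 4,2,0 → found at 0.

3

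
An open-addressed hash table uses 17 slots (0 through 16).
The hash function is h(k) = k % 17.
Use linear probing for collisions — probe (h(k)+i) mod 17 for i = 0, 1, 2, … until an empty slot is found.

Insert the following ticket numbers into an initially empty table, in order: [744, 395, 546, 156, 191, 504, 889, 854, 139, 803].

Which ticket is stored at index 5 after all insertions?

744: h=13 => slot 13
395: h=4 => slot 4
546: h=2 => slot 2
156: h=3 => slot 3
191: h=4, probe 4,5 => slot 5
504: h=11 => slot 11
889: h=5, probe 5,6 => slot 6
854: h=4, probe 4,5,6,7 => slot 7
139: h=3, probe 3,4,5,6,7,8 => slot 8
803: h=4, probe 4,5,6,7,8,9 => slot 9
Table: [_, _, 546, 156, 395, 191, 889, 854, 139, 803, _, 504, _, 744, _, _, _]

191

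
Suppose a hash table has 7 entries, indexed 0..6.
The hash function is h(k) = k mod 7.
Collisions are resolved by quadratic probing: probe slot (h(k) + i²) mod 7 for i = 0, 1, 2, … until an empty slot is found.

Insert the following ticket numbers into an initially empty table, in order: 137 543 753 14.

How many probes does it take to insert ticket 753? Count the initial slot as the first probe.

3

Insert 137: h=4, slot 4 empty → index 4.
Insert 543: h=4, slot 4 occupied → index 5.
Insert 753: h=4, slots 4,5 occupied → index 1.
Insert 14: h=0, slot 0 empty → index 0.
Table: [14, 753, —, —, 137, 543, —]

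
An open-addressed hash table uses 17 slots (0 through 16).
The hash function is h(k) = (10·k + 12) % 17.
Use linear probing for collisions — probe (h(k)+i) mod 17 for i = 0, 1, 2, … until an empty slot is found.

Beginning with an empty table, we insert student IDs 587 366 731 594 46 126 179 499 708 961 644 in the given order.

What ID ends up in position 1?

366

Insert 587: h=0, slot 0 empty => index 0.
Insert 366: h=0, slot 0 occupied => index 1.
Insert 731: h=12, slot 12 empty => index 12.
Insert 594: h=2, slot 2 empty => index 2.
Insert 46: h=13, slot 13 empty => index 13.
Insert 126: h=14, slot 14 empty => index 14.
Insert 179: h=0, slots 0,1,2 occupied => index 3.
Insert 499: h=4, slot 4 empty => index 4.
Insert 708: h=3, slots 3,4 occupied => index 5.
Insert 961: h=0, slots 0,1,2,3,4,5 occupied => index 6.
Insert 644: h=9, slot 9 empty => index 9.
Table: [587, 366, 594, 179, 499, 708, 961, _, _, 644, _, _, 731, 46, 126, _, _]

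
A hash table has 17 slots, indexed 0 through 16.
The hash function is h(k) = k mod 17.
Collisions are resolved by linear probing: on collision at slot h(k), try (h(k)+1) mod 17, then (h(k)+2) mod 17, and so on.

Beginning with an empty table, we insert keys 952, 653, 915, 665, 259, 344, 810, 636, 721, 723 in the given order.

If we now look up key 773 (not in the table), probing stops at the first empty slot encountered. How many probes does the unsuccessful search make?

5

952: h=0 → slot 0
653: h=7 → slot 7
915: h=14 → slot 14
665: h=2 → slot 2
259: h=4 → slot 4
344: h=4, probe 4,5 → slot 5
810: h=11 → slot 11
636: h=7, probe 7,8 → slot 8
721: h=7, probe 7,8,9 → slot 9
723: h=9, probe 9,10 → slot 10
Table: [952, _, 665, _, 259, 344, _, 653, 636, 721, 723, 810, _, _, 915, _, _]
Lookup 773: h=8, probe 8,9,10,11,12 → slot 12 empty, not found.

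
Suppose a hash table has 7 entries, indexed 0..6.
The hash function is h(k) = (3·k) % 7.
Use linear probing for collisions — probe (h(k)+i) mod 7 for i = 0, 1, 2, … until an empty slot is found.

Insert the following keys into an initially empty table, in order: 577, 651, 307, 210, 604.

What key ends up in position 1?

577: h=2 -> slot 2
651: h=0 -> slot 0
307: h=4 -> slot 4
210: h=0, probe 0,1 -> slot 1
604: h=6 -> slot 6
Table: [651, 210, 577, ., 307, ., 604]

210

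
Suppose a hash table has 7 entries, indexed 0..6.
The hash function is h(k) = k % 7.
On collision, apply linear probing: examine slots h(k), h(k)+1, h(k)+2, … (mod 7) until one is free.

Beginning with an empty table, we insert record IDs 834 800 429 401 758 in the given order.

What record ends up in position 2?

800

834 hashes to 1; slot 1 is free -> place at 1.
800 hashes to 2; slot 2 is free -> place at 2.
429 hashes to 2; 2 taken -> place at 3.
401 hashes to 2; 2,3 taken -> place at 4.
758 hashes to 2; 2,3,4 taken -> place at 5.
Table: [—, 834, 800, 429, 401, 758, —]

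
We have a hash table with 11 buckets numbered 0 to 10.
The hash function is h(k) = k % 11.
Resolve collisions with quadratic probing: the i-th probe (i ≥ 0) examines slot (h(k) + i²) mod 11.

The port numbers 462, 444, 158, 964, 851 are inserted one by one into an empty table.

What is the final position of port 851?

8

462: h=0 -> slot 0
444: h=4 -> slot 4
158: h=4, probe 4,5 -> slot 5
964: h=7 -> slot 7
851: h=4, probe 4,5,8 -> slot 8
Table: [462, -, -, -, 444, 158, -, 964, 851, -, -]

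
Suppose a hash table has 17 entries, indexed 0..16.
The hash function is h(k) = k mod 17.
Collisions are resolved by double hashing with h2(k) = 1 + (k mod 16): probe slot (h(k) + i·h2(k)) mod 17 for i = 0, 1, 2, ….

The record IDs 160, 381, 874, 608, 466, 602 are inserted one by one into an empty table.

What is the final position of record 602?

Insert 160: h=7, slot 7 empty => index 7.
Insert 381: h=7, h2=14, slot 7 occupied => index 4.
Insert 874: h=7, h2=11, slot 7 occupied => index 1.
Insert 608: h=13, slot 13 empty => index 13.
Insert 466: h=7, h2=3, slot 7 occupied => index 10.
Insert 602: h=7, h2=11, slots 7,1 occupied => index 12.
Table: [∅, 874, ∅, ∅, 381, ∅, ∅, 160, ∅, ∅, 466, ∅, 602, 608, ∅, ∅, ∅]

12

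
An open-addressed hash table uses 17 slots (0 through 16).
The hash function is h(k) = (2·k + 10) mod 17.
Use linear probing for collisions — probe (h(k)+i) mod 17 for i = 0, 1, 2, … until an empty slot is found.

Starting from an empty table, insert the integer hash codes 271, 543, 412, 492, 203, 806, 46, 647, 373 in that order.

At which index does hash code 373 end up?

13

271 hashes to 8; slot 8 is free → place at 8.
543 hashes to 8; 8 taken → place at 9.
412 hashes to 1; slot 1 is free → place at 1.
492 hashes to 8; 8,9 taken → place at 10.
203 hashes to 8; 8,9,10 taken → place at 11.
806 hashes to 7; slot 7 is free → place at 7.
46 hashes to 0; slot 0 is free → place at 0.
647 hashes to 12; slot 12 is free → place at 12.
373 hashes to 8; 8,9,10,11,12 taken → place at 13.
Table: [46, 412, ∅, ∅, ∅, ∅, ∅, 806, 271, 543, 492, 203, 647, 373, ∅, ∅, ∅]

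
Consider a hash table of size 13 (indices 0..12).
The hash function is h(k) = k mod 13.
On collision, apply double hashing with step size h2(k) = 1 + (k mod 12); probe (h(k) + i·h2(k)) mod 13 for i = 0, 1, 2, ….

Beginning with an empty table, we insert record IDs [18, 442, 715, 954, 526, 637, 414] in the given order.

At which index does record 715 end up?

8

18 hashes to 5; slot 5 is free => place at 5.
442 hashes to 0; slot 0 is free => place at 0.
715 hashes to 0, h2=8; 0 taken => place at 8.
954 hashes to 5, h2=7; 5 taken => place at 12.
526 hashes to 6; slot 6 is free => place at 6.
637 hashes to 0, h2=2; 0 taken => place at 2.
414 hashes to 11; slot 11 is free => place at 11.
Table: [442, ., 637, ., ., 18, 526, ., 715, ., ., 414, 954]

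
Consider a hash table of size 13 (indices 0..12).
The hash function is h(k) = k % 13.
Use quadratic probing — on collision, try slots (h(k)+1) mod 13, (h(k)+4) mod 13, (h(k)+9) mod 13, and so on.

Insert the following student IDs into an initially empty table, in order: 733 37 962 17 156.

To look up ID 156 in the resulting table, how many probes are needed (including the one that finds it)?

2

Insert 733: h=5, slot 5 empty -> index 5.
Insert 37: h=11, slot 11 empty -> index 11.
Insert 962: h=0, slot 0 empty -> index 0.
Insert 17: h=4, slot 4 empty -> index 4.
Insert 156: h=0, slot 0 occupied -> index 1.
Table: [962, 156, —, —, 17, 733, —, —, —, —, —, 37, —]
Lookup 156: h=0, probe 0,1 → found at 1.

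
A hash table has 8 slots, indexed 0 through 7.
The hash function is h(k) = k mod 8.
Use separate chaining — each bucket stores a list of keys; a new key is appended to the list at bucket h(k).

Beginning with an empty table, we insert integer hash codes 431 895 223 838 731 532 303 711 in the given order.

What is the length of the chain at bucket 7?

431 -> bucket 7
895 -> bucket 7 (collision)
223 -> bucket 7 (collision)
838 -> bucket 6
731 -> bucket 3
532 -> bucket 4
303 -> bucket 7 (collision)
711 -> bucket 7 (collision)
Final buckets:
0: —
1: —
2: —
3: 731
4: 532
5: —
6: 838
7: 431 -> 895 -> 223 -> 303 -> 711

5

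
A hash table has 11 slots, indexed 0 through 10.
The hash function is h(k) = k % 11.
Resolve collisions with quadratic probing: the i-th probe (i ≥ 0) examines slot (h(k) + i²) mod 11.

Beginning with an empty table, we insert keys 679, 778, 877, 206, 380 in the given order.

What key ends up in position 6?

206

Insert 679: h=8, slot 8 empty → index 8.
Insert 778: h=8, slot 8 occupied → index 9.
Insert 877: h=8, slots 8,9 occupied → index 1.
Insert 206: h=8, slots 8,9,1 occupied → index 6.
Insert 380: h=6, slot 6 occupied → index 7.
Table: [—, 877, —, —, —, —, 206, 380, 679, 778, —]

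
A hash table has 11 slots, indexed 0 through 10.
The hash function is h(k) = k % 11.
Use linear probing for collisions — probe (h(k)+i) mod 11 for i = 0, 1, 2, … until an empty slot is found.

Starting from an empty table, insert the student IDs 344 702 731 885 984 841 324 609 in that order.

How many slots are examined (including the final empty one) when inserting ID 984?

3

344: h=3 -> slot 3
702: h=9 -> slot 9
731: h=5 -> slot 5
885: h=5, probe 5,6 -> slot 6
984: h=5, probe 5,6,7 -> slot 7
841: h=5, probe 5,6,7,8 -> slot 8
324: h=5, probe 5,6,7,8,9,10 -> slot 10
609: h=4 -> slot 4
Table: [_, _, _, 344, 609, 731, 885, 984, 841, 702, 324]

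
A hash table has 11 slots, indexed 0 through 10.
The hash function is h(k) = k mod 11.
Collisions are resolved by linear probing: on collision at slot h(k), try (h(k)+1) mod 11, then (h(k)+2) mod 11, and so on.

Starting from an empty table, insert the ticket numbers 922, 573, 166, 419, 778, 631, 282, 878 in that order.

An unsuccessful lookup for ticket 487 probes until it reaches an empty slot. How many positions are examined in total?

3

Insert 922: h=9, slot 9 empty → index 9.
Insert 573: h=1, slot 1 empty → index 1.
Insert 166: h=1, slot 1 occupied → index 2.
Insert 419: h=1, slots 1,2 occupied → index 3.
Insert 778: h=8, slot 8 empty → index 8.
Insert 631: h=4, slot 4 empty → index 4.
Insert 282: h=7, slot 7 empty → index 7.
Insert 878: h=9, slot 9 occupied → index 10.
Table: [—, 573, 166, 419, 631, —, —, 282, 778, 922, 878]
Lookup 487: h=3, probe 3,4,5 → slot 5 empty, not found.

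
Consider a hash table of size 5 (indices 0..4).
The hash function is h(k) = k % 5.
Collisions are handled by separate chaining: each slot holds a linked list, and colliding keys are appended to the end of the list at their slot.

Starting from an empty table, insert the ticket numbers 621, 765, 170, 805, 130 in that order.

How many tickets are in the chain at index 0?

4

Insert 621: h=1, bucket 1 empty -> new chain.
Insert 765: h=0, bucket 0 empty -> new chain.
Insert 170: h=0, bucket 0 nonempty -> append to chain.
Insert 805: h=0, bucket 0 nonempty -> append to chain.
Insert 130: h=0, bucket 0 nonempty -> append to chain.
Final buckets:
0: 765 -> 170 -> 805 -> 130
1: 621
2: _
3: _
4: _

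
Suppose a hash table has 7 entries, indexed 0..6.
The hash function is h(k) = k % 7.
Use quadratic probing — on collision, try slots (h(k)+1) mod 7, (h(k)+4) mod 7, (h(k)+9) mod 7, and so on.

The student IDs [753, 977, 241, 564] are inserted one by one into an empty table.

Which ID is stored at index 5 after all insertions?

753: h=4 -> slot 4
977: h=4, probe 4,5 -> slot 5
241: h=3 -> slot 3
564: h=4, probe 4,5,1 -> slot 1
Table: [-, 564, -, 241, 753, 977, -]

977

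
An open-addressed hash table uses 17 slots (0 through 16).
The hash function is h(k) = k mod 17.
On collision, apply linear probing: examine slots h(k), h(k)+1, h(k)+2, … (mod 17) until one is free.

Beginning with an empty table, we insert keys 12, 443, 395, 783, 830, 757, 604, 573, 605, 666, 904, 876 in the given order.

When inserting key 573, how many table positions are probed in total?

2

Insert 12: h=12, slot 12 empty -> index 12.
Insert 443: h=1, slot 1 empty -> index 1.
Insert 395: h=4, slot 4 empty -> index 4.
Insert 783: h=1, slot 1 occupied -> index 2.
Insert 830: h=14, slot 14 empty -> index 14.
Insert 757: h=9, slot 9 empty -> index 9.
Insert 604: h=9, slot 9 occupied -> index 10.
Insert 573: h=12, slot 12 occupied -> index 13.
Insert 605: h=10, slot 10 occupied -> index 11.
Insert 666: h=3, slot 3 empty -> index 3.
Insert 904: h=3, slots 3,4 occupied -> index 5.
Insert 876: h=9, slots 9,10,11,12,13,14 occupied -> index 15.
Table: [∅, 443, 783, 666, 395, 904, ∅, ∅, ∅, 757, 604, 605, 12, 573, 830, 876, ∅]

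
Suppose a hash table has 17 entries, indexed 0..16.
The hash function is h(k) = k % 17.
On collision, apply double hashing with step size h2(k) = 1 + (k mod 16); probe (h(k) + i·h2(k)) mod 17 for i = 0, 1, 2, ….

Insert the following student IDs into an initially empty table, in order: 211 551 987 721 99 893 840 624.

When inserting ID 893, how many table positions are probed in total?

211 hashes to 7; slot 7 is free → place at 7.
551 hashes to 7, h2=8; 7 taken → place at 15.
987 hashes to 1; slot 1 is free → place at 1.
721 hashes to 7, h2=2; 7 taken → place at 9.
99 hashes to 14; slot 14 is free → place at 14.
893 hashes to 9, h2=14; 9 taken → place at 6.
840 hashes to 7, h2=9; 7 taken → place at 16.
624 hashes to 12; slot 12 is free → place at 12.
Table: [∅, 987, ∅, ∅, ∅, ∅, 893, 211, ∅, 721, ∅, ∅, 624, ∅, 99, 551, 840]

2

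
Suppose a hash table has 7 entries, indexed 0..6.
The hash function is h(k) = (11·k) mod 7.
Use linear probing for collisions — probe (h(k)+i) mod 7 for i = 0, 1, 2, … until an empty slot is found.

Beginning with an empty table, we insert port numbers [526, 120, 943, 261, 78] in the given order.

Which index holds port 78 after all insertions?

526: h=4 => slot 4
120: h=4, probe 4,5 => slot 5
943: h=6 => slot 6
261: h=1 => slot 1
78: h=4, probe 4,5,6,0 => slot 0
Table: [78, 261, _, _, 526, 120, 943]

0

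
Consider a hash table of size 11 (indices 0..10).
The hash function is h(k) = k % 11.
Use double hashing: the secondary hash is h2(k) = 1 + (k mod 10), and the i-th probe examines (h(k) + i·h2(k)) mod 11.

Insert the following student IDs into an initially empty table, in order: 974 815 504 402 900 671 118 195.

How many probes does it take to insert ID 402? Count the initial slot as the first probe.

974: h=6 → slot 6
815: h=1 → slot 1
504: h=9 → slot 9
402: h=6, h2=3, probe 6,9,1,4 → slot 4
900: h=9, h2=1, probe 9,10 → slot 10
671: h=0 → slot 0
118: h=8 → slot 8
195: h=8, h2=6, probe 8,3 → slot 3
Table: [671, 815, -, 195, 402, -, 974, -, 118, 504, 900]

4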